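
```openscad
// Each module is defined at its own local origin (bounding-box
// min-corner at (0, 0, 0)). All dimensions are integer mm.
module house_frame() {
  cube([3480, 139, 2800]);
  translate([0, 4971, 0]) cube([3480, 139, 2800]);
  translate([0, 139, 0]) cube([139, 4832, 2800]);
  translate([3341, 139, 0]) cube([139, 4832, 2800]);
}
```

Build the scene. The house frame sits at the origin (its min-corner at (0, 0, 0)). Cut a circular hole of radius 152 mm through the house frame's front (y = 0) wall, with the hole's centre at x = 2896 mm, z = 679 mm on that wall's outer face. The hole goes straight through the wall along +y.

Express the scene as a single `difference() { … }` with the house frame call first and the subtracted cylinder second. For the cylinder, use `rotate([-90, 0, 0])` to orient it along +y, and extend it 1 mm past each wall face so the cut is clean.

difference() {
  house_frame();
  translate([2896, -1, 679]) rotate([-90, 0, 0]) cylinder(h = 141, r = 152);
}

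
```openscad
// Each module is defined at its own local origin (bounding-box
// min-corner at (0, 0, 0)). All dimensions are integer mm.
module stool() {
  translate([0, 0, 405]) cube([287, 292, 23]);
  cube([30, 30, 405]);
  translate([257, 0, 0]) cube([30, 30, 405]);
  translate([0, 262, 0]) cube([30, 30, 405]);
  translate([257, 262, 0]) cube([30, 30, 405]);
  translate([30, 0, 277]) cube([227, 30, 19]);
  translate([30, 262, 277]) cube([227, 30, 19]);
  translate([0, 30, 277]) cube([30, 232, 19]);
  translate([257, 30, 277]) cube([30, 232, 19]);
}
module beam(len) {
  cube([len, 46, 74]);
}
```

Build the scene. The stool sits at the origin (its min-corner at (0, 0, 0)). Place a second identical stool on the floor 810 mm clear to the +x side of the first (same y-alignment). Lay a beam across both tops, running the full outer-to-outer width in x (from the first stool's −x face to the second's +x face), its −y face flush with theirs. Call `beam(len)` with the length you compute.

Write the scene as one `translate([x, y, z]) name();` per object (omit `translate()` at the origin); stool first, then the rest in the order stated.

stool();
translate([1097, 0, 0]) stool();
translate([0, 0, 428]) beam(1384);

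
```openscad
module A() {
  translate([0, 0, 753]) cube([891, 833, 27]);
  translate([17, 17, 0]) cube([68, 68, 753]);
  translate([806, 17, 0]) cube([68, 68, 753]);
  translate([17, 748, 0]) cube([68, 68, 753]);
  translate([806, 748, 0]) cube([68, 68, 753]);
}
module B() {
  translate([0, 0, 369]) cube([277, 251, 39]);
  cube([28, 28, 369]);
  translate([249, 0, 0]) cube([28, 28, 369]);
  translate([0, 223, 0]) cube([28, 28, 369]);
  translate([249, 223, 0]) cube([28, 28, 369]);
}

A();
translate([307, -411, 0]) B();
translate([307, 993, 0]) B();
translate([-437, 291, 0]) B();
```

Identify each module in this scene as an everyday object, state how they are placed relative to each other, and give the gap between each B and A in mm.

A is a table. B is a stool. Three stools sit around the table at the −y, +y, −x sides. The gap between each stool and the table is 160 mm.

Each stool's nearest face is 160 mm from the table's bounding box.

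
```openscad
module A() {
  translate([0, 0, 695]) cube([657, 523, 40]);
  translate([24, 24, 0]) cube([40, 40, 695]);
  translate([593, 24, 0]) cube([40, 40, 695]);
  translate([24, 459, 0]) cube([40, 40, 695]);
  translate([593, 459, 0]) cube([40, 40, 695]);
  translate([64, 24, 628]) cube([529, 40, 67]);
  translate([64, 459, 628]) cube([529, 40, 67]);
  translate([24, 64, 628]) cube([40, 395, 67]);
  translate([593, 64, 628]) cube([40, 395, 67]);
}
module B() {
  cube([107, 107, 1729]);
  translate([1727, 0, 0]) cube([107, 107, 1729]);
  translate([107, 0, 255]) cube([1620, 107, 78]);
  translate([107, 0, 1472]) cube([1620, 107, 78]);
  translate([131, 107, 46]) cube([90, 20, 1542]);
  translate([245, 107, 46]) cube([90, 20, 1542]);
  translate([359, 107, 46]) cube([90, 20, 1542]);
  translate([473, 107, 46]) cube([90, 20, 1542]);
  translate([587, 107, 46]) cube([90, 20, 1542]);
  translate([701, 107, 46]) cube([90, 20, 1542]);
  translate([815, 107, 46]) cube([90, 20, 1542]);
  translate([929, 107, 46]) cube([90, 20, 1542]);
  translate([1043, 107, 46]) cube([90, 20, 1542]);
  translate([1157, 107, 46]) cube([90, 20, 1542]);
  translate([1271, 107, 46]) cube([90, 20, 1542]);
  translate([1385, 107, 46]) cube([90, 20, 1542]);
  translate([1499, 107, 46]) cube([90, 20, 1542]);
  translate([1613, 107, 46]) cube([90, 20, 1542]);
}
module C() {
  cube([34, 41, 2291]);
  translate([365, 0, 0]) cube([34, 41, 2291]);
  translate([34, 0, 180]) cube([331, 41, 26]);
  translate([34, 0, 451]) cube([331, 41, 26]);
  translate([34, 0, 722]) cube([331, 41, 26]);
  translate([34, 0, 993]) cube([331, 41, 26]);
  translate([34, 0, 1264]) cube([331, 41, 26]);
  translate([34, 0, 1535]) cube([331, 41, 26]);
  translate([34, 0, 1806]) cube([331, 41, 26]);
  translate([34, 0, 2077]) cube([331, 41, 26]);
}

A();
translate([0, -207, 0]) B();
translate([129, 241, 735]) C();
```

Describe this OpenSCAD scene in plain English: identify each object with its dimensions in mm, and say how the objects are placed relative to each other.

A is a table: top 657 mm (x) × 523 mm (y), 40 mm thick, upper face at z = 735 mm, on four 40×40 mm square legs, each inset 24 mm from the nearest pair of top edges, running from z = 0 to the bottom of the top. Four apron rails, 40 mm thick and 67 mm tall, run between adjacent legs with their top edges flush with the underside of the top and their outer faces flush with the legs' outer faces.

B is a fence section. Two 107×107 mm posts, 1729 mm tall, stand on the floor with a clear span of 1620 mm between their inner faces. Two horizontal rails of 107×78 mm section span the gap between the posts with their undersides at z = 255 mm and z = 1472 mm, flush with the posts' −y face. 14 pickets, each 90 mm wide, 20 mm thick and 1542 mm tall, are fixed to the +y face of the rails with their bottoms at z = 46 mm, evenly spaced across the span with equal gaps (rounded down to the nearest mm) at the −x end and between each pair — any rounding remainder accumulates at the +x end.

C is a wooden ladder with two side rails of 34×41 mm section and 2291 mm height, set 399 mm apart overall. Between them run 8 rectangular rungs (41 mm deep, 26 mm thick), front faces flush with the rails' −y face. The bottom of the first rung is 180 mm above the floor and each subsequent rung is 271 mm higher than the one below.

The fence section is on the floor beside the table on its −y side. The ladder is on top of the table, centred.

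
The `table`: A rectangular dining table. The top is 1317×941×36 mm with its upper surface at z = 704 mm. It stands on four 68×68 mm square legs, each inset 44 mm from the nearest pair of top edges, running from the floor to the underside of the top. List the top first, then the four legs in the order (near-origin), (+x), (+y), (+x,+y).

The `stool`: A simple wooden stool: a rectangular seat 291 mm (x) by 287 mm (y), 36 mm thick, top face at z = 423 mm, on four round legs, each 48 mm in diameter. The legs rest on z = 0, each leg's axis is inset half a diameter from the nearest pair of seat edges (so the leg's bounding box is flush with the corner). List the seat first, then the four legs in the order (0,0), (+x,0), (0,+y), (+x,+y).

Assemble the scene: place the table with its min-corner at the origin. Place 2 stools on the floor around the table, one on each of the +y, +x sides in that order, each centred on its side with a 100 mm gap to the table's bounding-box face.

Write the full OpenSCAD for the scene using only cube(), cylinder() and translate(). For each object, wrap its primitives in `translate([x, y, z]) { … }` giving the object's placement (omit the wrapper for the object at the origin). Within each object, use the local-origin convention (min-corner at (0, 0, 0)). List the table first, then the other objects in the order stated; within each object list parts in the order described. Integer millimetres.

translate([0, 0, 668]) cube([1317, 941, 36]);
translate([44, 44, 0]) cube([68, 68, 668]);
translate([1205, 44, 0]) cube([68, 68, 668]);
translate([44, 829, 0]) cube([68, 68, 668]);
translate([1205, 829, 0]) cube([68, 68, 668]);
translate([513, 1041, 0]) {
  translate([0, 0, 387]) cube([291, 287, 36]);
  translate([24, 24, 0]) cylinder(h = 387, r = 24);
  translate([267, 24, 0]) cylinder(h = 387, r = 24);
  translate([24, 263, 0]) cylinder(h = 387, r = 24);
  translate([267, 263, 0]) cylinder(h = 387, r = 24);
}
translate([1417, 327, 0]) {
  translate([0, 0, 387]) cube([291, 287, 36]);
  translate([24, 24, 0]) cylinder(h = 387, r = 24);
  translate([267, 24, 0]) cylinder(h = 387, r = 24);
  translate([24, 263, 0]) cylinder(h = 387, r = 24);
  translate([267, 263, 0]) cylinder(h = 387, r = 24);
}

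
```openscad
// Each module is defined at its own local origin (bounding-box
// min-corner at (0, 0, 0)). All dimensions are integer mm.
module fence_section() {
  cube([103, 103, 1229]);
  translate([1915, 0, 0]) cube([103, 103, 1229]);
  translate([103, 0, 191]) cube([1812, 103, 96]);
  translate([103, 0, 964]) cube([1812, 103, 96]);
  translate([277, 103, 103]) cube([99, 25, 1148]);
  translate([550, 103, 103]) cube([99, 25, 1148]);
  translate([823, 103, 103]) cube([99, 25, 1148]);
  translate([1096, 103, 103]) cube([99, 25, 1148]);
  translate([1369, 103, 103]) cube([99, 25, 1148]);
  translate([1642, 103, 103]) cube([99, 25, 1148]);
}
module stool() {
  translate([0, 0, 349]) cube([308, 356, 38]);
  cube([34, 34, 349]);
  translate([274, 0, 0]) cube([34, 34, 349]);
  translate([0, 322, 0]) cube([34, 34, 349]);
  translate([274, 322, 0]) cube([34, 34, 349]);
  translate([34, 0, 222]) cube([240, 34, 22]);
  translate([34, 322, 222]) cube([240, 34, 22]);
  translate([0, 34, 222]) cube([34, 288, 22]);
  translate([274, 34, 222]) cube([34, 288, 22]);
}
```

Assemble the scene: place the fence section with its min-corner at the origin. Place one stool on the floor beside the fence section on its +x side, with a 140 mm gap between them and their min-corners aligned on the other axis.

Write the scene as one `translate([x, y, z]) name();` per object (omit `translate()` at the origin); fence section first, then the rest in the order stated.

fence_section();
translate([2158, 0, 0]) stool();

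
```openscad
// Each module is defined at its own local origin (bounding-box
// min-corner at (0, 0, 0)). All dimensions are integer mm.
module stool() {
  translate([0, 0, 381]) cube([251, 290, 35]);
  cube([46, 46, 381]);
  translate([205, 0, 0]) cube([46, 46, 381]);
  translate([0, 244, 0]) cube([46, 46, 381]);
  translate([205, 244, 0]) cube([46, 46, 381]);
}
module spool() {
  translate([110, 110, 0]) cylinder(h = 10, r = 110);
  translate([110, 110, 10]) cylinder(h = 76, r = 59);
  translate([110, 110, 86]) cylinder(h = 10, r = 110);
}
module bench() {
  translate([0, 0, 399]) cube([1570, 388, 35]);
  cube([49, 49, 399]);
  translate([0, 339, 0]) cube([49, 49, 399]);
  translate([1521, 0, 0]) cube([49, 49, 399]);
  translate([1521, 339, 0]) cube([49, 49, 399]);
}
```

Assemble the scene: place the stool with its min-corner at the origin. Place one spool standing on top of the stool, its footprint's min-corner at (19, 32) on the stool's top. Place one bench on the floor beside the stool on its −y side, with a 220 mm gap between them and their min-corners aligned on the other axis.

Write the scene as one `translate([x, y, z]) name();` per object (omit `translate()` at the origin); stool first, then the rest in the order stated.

stool();
translate([19, 32, 416]) spool();
translate([0, -608, 0]) bench();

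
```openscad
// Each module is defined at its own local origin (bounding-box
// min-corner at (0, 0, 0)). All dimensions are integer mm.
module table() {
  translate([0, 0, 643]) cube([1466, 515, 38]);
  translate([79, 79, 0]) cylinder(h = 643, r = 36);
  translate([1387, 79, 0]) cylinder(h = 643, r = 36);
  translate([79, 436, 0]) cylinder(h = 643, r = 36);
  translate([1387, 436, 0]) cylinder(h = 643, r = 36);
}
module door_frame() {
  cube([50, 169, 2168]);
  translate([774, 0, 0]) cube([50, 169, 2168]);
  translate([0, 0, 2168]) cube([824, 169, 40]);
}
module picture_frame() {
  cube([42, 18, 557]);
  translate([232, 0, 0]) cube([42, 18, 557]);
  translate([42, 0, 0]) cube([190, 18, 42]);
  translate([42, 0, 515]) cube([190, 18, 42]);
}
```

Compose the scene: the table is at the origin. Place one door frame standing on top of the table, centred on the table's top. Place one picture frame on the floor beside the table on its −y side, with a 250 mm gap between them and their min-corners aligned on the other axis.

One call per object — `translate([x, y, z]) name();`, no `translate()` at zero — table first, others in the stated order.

table();
translate([321, 173, 681]) door_frame();
translate([0, -268, 0]) picture_frame();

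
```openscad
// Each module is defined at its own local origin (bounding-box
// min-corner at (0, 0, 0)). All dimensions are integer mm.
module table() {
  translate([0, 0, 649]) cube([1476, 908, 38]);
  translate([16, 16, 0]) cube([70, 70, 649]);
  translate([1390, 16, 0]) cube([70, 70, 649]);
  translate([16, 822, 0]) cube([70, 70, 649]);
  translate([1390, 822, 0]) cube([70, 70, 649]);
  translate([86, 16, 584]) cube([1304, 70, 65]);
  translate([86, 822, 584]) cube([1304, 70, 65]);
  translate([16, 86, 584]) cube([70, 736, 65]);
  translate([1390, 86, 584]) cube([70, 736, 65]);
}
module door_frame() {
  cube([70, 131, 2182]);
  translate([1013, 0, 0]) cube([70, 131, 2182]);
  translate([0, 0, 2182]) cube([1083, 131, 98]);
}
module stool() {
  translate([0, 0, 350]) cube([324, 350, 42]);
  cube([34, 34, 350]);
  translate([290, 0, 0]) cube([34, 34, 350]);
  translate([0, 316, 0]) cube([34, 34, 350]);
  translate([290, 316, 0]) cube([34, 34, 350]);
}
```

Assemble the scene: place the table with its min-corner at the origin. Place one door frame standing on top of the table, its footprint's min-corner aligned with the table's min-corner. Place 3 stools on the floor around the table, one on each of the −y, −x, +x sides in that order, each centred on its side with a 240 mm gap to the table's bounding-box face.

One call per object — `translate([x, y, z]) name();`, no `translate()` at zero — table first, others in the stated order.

table();
translate([0, 0, 687]) door_frame();
translate([576, -590, 0]) stool();
translate([-564, 279, 0]) stool();
translate([1716, 279, 0]) stool();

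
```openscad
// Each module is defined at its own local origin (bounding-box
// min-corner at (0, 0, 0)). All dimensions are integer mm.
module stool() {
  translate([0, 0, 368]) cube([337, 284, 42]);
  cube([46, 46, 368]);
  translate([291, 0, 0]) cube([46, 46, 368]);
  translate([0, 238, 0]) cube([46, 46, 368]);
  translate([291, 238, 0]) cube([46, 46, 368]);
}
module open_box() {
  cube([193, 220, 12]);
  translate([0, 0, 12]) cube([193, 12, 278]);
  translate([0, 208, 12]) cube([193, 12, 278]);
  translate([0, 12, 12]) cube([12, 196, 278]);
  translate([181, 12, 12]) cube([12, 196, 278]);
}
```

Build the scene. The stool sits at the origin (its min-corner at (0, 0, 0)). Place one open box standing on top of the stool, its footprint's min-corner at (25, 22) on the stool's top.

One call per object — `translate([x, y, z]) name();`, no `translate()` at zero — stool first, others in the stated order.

stool();
translate([25, 22, 410]) open_box();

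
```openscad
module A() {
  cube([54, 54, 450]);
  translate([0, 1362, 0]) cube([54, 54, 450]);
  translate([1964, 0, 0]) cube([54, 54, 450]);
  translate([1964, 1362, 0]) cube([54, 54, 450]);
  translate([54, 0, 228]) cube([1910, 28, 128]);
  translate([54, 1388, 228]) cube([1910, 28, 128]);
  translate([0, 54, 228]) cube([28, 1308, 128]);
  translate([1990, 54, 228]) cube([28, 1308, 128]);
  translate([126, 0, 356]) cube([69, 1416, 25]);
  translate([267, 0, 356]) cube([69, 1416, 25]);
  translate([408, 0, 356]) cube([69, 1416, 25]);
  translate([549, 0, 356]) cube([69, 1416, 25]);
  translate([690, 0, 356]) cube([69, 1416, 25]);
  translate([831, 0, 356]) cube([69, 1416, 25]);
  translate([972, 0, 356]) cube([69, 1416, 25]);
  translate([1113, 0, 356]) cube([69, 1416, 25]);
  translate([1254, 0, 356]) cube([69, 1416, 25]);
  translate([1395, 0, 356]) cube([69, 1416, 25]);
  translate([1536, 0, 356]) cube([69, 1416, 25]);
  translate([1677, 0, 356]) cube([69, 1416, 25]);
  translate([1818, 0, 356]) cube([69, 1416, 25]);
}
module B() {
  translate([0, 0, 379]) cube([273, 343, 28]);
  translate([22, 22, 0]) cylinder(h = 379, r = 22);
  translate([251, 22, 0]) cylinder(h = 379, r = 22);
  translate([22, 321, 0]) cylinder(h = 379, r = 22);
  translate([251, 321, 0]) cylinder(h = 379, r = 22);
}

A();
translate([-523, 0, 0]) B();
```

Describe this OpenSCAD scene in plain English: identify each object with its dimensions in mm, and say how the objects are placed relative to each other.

A is a bed frame 2018 mm long (x) by 1416 mm wide (y). Four 54×54 mm corner posts, 450 mm tall, at the corners of the footprint. Four rails of 28 mm thickness and 128 mm height run between adjacent posts with their undersides at z = 228 mm, their outer faces flush with the outside of the frame (the two x-running rails run between the posts' inner faces; the two y-running rails run between the posts' inner faces). 13 slats, each 69 mm wide (x) and 25 mm thick, lie across the top of the two x-running rails, running the full 1416 mm width of the frame in y; the slats are evenly spaced along x between the inner faces of the end posts with equal gaps (rounded down to the nearest mm) at the −x end and between each pair — any rounding remainder accumulates at the +x end.

B is a simple wooden stool: a rectangular seat 273 mm (x) by 343 mm (y), 28 mm thick, top face at z = 407 mm, on four round legs, each 44 mm in diameter. The legs rest on z = 0, each leg's axis is inset half a diameter from the nearest pair of seat edges (so the leg's bounding box is flush with the corner).

The stool is on the floor beside the bed frame on its −x side.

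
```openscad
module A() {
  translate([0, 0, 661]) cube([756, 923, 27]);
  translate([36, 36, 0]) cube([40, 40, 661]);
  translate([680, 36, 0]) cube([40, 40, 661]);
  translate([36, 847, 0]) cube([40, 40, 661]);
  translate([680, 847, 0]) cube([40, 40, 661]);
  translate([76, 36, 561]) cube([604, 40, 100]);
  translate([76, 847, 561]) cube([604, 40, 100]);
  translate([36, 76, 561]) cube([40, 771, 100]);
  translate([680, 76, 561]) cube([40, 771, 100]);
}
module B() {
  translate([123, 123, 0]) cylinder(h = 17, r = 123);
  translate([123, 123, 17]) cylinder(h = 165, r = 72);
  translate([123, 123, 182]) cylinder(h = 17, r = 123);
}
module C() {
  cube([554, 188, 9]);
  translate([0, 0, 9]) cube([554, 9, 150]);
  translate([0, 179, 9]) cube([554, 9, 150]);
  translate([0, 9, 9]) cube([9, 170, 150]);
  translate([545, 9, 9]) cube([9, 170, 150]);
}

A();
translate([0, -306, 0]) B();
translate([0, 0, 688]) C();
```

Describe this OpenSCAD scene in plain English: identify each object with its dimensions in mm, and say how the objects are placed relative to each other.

A is a table with a 756×923 mm rectangular top, 27 mm thick, top surface at z = 688 mm, supported by four 40×40 mm square legs, each inset 36 mm from the nearest pair of top edges, running from the floor. Four apron rails, 40 mm thick and 100 mm tall, run between adjacent legs with their top edges flush with the underside of the top and their outer faces flush with the legs' outer faces.

B is a spool: two coaxial disc flanges of radius 123 mm and thickness 17 mm, joined by a core cylinder of radius 72 mm and height 165 mm. The lower flange rests on z = 0 and the three cylinders share a vertical axis.

C is an open storage box with external size 554×188×159 mm and wall thickness 9 mm (the base is also 9 mm thick). The base covers the whole footprint; the four walls stand on the base, with the y-facing walls full-width and the x-facing walls fitting between their inner faces.

The spool is on the floor beside the table on its −y side. The open box is on top of the table.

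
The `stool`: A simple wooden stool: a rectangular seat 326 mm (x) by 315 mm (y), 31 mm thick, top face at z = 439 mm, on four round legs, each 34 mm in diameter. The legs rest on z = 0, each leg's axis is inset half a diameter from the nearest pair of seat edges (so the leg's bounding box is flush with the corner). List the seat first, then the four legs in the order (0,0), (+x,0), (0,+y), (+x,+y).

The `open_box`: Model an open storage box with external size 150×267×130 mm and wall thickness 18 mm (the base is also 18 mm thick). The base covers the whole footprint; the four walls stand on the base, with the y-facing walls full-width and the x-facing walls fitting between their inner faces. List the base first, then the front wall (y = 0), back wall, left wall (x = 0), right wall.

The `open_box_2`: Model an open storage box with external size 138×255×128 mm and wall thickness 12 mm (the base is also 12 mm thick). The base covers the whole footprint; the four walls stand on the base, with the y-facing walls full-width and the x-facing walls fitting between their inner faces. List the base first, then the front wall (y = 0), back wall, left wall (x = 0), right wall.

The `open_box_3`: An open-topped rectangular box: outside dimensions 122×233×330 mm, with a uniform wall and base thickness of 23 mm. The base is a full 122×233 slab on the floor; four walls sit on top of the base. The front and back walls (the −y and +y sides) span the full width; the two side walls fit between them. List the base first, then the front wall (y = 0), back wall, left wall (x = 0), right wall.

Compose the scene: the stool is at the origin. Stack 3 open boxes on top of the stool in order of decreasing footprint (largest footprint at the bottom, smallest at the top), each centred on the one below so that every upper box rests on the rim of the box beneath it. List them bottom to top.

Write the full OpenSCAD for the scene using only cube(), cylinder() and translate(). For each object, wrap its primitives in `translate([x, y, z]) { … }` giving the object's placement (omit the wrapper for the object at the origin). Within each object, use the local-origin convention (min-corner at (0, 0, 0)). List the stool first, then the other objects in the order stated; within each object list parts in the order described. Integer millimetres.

translate([0, 0, 408]) cube([326, 315, 31]);
translate([17, 17, 0]) cylinder(h = 408, r = 17);
translate([309, 17, 0]) cylinder(h = 408, r = 17);
translate([17, 298, 0]) cylinder(h = 408, r = 17);
translate([309, 298, 0]) cylinder(h = 408, r = 17);
translate([88, 24, 439]) {
  cube([150, 267, 18]);
  translate([0, 0, 18]) cube([150, 18, 112]);
  translate([0, 249, 18]) cube([150, 18, 112]);
  translate([0, 18, 18]) cube([18, 231, 112]);
  translate([132, 18, 18]) cube([18, 231, 112]);
}
translate([94, 30, 569]) {
  cube([138, 255, 12]);
  translate([0, 0, 12]) cube([138, 12, 116]);
  translate([0, 243, 12]) cube([138, 12, 116]);
  translate([0, 12, 12]) cube([12, 231, 116]);
  translate([126, 12, 12]) cube([12, 231, 116]);
}
translate([102, 41, 697]) {
  cube([122, 233, 23]);
  translate([0, 0, 23]) cube([122, 23, 307]);
  translate([0, 210, 23]) cube([122, 23, 307]);
  translate([0, 23, 23]) cube([23, 187, 307]);
  translate([99, 23, 23]) cube([23, 187, 307]);
}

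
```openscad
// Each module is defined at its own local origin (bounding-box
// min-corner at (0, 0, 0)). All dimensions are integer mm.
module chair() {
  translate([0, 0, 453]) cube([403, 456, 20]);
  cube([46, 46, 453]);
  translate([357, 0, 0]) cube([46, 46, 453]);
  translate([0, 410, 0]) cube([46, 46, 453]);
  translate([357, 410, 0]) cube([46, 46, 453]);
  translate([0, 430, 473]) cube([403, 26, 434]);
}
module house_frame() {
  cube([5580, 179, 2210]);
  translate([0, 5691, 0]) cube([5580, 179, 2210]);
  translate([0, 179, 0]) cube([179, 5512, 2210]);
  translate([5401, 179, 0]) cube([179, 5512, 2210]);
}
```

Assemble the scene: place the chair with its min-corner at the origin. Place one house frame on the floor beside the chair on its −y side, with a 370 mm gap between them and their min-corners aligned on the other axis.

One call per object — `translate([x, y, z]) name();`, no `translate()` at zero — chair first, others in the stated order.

chair();
translate([0, -6240, 0]) house_frame();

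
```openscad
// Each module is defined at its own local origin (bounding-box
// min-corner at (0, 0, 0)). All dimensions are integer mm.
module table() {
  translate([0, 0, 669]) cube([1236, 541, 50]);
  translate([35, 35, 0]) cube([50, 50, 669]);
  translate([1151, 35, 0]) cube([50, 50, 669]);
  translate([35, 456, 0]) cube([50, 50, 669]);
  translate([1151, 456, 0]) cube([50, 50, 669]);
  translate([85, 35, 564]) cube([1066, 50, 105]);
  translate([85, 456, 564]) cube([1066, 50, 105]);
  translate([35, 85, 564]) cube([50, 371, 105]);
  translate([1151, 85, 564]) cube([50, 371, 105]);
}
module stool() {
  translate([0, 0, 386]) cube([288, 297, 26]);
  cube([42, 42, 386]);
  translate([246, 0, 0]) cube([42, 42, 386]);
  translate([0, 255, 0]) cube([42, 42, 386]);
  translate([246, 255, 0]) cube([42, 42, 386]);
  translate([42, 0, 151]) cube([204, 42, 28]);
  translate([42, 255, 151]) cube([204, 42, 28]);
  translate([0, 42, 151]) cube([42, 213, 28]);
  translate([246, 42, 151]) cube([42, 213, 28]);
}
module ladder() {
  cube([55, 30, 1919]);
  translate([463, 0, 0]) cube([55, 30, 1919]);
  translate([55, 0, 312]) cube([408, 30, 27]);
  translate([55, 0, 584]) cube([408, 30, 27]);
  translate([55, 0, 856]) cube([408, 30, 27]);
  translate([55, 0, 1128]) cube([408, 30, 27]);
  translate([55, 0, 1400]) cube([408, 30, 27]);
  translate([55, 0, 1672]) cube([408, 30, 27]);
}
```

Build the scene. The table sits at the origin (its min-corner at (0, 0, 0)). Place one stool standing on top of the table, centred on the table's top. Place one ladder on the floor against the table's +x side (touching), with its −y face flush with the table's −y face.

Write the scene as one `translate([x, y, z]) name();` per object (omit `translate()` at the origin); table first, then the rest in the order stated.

table();
translate([474, 122, 719]) stool();
translate([1236, 0, 0]) ladder();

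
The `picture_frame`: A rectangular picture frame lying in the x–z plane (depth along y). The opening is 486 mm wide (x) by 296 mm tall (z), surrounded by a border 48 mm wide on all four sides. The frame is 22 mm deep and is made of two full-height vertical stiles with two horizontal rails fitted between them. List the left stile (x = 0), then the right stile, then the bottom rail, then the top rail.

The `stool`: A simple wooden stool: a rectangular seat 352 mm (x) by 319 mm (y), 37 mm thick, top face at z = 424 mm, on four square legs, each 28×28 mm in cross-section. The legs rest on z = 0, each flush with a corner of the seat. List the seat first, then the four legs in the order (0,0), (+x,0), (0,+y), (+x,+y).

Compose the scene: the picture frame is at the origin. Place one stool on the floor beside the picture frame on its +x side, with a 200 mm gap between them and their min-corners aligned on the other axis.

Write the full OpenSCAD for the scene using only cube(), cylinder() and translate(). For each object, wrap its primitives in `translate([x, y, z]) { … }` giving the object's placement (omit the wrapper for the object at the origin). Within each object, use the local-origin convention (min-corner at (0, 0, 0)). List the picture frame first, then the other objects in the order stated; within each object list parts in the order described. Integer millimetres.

cube([48, 22, 392]);
translate([534, 0, 0]) cube([48, 22, 392]);
translate([48, 0, 0]) cube([486, 22, 48]);
translate([48, 0, 344]) cube([486, 22, 48]);
translate([782, 0, 0]) {
  translate([0, 0, 387]) cube([352, 319, 37]);
  cube([28, 28, 387]);
  translate([324, 0, 0]) cube([28, 28, 387]);
  translate([0, 291, 0]) cube([28, 28, 387]);
  translate([324, 291, 0]) cube([28, 28, 387]);
}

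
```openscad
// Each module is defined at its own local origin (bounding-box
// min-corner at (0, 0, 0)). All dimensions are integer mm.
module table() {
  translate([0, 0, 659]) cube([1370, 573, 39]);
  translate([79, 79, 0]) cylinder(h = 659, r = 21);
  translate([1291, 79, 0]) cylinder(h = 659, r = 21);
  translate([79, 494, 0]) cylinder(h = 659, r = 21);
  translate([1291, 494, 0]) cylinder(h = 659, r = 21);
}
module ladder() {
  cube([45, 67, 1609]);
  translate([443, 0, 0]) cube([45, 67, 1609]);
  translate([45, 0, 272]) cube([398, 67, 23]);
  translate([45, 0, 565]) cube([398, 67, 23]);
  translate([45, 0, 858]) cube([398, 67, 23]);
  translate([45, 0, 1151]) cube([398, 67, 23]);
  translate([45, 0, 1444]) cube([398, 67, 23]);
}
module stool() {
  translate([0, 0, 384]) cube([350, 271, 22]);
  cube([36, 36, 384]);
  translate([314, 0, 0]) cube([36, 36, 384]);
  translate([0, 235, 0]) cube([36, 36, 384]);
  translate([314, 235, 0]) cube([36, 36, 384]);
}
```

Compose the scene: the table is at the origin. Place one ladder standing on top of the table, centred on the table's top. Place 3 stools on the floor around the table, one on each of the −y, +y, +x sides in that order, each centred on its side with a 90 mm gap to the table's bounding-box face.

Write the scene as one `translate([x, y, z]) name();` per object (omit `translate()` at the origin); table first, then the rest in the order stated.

table();
translate([441, 253, 698]) ladder();
translate([510, -361, 0]) stool();
translate([510, 663, 0]) stool();
translate([1460, 151, 0]) stool();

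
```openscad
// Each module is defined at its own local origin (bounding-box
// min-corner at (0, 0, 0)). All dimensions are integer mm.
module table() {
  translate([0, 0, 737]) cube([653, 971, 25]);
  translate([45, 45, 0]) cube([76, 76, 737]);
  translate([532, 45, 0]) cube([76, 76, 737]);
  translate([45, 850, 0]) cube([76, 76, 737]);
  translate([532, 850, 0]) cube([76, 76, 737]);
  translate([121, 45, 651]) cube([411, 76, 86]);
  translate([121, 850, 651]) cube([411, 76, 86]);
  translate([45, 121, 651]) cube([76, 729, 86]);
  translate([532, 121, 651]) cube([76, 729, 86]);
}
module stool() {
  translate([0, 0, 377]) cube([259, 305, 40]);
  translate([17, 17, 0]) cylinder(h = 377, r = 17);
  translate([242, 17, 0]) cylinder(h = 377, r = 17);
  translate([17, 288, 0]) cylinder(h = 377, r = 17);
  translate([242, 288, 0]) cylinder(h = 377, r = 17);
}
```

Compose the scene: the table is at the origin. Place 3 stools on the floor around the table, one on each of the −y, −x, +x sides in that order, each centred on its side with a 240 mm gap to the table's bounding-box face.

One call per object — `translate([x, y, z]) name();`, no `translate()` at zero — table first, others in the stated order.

table();
translate([197, -545, 0]) stool();
translate([-499, 333, 0]) stool();
translate([893, 333, 0]) stool();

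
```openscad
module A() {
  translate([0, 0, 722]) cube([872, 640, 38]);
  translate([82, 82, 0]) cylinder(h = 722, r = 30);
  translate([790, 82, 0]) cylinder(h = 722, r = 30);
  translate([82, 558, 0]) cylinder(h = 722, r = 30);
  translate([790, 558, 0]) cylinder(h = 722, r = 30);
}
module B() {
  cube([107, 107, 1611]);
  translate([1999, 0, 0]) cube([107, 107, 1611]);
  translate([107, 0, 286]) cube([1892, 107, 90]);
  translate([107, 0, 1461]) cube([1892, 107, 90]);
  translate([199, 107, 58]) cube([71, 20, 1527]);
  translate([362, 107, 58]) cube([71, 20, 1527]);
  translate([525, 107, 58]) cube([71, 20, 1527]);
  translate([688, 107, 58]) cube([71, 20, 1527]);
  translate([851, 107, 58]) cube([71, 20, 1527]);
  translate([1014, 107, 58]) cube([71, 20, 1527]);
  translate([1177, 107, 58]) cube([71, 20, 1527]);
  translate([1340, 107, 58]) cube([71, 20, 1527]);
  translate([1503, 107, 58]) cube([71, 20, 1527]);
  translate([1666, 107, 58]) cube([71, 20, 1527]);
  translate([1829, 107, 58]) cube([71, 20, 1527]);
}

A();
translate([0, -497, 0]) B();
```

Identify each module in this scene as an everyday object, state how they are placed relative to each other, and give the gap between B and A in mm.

The fence section's nearest face is 370 mm from the table's −y face.

A is a table. B is a fence section. The fence section is on the floor beside the table on its −y side. The gap between the fence section and the table is 370 mm.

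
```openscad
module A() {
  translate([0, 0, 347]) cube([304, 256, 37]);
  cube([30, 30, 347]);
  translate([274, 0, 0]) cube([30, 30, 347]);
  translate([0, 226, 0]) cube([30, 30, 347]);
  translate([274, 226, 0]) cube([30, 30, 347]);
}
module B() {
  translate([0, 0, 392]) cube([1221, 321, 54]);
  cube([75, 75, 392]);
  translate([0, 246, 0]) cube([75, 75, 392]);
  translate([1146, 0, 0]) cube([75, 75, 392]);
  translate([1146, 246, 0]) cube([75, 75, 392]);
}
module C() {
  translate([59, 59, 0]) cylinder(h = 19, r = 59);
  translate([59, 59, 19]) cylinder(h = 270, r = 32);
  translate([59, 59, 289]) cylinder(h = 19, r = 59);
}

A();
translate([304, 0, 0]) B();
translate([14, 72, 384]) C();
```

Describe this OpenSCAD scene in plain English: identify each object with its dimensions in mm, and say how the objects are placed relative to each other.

A is a simple wooden stool: a rectangular seat 304 mm (x) by 256 mm (y), 37 mm thick, top face at z = 384 mm, on four square legs, each 30×30 mm in cross-section. The legs rest on z = 0, each flush with a corner of the seat.

B is a bench: a 1221×321 mm seat slab, 54 mm thick, top at z = 446 mm, on four 75×75 mm square legs flush with the seat corners and standing on z = 0.

C is a spool: two coaxial disc flanges of radius 59 mm and thickness 19 mm, joined by a core cylinder of radius 32 mm and height 270 mm. The lower flange rests on z = 0 and the three cylinders share a vertical axis.

The bench is against the stool's +x side, with their −y faces flush. The spool is on top of the stool.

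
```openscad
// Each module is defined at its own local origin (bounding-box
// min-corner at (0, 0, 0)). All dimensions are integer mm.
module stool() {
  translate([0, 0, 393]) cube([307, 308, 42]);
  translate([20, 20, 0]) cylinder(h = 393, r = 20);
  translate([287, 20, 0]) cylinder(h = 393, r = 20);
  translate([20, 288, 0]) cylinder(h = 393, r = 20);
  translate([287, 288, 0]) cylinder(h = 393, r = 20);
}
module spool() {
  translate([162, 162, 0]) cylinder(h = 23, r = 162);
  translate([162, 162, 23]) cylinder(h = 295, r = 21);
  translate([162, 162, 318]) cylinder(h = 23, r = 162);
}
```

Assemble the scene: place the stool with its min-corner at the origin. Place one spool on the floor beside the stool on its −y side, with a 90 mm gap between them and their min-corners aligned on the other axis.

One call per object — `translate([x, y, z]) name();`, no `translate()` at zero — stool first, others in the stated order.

stool();
translate([0, -414, 0]) spool();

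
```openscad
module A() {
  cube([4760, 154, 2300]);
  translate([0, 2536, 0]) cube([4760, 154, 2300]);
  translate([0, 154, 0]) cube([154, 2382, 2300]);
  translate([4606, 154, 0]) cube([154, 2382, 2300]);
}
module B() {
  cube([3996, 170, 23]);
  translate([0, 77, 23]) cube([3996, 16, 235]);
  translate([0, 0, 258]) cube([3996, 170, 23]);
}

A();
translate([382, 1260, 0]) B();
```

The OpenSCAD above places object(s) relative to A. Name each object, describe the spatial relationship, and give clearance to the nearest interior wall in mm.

Clearances: x = 228, y = 1106; minimum 228 mm.

A is a house frame. B is an I-beam. The I-beam sits inside the house frame, centred. The clearance to the nearest interior wall is 228 mm.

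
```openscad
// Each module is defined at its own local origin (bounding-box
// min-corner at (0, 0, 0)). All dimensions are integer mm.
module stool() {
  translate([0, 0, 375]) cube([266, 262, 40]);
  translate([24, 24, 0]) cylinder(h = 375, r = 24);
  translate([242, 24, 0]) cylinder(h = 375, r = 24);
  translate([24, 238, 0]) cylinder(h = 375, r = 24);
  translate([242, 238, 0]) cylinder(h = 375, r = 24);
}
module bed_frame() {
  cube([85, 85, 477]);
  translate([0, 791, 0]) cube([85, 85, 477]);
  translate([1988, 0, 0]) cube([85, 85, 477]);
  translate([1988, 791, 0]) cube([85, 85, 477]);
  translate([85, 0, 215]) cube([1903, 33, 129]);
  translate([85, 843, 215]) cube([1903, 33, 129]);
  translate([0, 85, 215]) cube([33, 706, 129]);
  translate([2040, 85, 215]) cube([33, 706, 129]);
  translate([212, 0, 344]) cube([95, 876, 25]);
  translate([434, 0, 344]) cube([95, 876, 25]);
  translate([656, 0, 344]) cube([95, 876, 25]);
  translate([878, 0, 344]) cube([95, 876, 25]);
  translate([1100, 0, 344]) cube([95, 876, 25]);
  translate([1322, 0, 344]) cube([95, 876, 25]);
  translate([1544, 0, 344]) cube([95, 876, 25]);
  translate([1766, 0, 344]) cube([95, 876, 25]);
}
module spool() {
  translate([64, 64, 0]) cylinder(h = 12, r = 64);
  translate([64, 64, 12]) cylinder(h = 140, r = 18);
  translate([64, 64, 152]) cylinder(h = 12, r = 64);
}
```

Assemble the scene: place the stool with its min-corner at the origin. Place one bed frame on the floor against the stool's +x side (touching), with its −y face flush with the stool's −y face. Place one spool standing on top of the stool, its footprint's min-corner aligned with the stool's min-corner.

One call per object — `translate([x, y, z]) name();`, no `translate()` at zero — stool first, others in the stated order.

stool();
translate([266, 0, 0]) bed_frame();
translate([0, 0, 415]) spool();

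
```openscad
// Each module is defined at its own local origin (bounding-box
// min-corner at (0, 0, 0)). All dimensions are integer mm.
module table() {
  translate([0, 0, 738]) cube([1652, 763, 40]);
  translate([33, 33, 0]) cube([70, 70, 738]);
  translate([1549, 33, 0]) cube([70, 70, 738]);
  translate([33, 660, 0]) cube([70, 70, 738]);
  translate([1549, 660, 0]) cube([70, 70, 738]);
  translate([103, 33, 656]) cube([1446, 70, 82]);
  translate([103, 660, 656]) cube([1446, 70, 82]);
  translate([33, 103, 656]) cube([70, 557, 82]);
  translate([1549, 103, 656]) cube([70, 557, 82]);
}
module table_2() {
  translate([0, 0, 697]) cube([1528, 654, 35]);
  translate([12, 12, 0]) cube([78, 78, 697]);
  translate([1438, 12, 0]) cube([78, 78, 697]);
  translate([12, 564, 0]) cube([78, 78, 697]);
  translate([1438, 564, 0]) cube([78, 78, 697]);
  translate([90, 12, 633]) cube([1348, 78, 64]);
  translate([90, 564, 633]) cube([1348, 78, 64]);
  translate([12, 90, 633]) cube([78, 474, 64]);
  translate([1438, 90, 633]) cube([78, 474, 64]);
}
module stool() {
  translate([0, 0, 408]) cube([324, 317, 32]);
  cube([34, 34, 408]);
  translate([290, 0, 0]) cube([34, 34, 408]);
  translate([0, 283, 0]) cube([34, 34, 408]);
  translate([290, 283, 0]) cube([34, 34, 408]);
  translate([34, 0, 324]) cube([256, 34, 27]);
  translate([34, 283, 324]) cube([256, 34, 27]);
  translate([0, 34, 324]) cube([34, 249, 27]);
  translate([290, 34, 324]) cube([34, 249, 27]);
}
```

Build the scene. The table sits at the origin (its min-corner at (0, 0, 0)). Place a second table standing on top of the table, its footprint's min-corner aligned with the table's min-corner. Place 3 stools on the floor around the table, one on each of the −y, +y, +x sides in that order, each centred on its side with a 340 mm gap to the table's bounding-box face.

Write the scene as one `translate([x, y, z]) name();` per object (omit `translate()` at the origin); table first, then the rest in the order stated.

table();
translate([0, 0, 778]) table_2();
translate([664, -657, 0]) stool();
translate([664, 1103, 0]) stool();
translate([1992, 223, 0]) stool();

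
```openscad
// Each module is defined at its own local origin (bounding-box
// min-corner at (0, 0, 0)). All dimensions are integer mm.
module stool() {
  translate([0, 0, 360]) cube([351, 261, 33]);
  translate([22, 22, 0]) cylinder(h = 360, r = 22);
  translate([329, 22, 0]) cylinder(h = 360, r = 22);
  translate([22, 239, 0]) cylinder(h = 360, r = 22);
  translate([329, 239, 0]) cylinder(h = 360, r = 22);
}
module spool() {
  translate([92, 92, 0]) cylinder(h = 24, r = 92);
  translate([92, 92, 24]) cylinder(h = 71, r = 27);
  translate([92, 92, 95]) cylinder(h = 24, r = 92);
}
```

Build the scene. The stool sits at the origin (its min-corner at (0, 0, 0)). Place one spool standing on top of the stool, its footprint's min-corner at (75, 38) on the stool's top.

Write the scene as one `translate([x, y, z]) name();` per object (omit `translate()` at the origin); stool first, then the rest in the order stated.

stool();
translate([75, 38, 393]) spool();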